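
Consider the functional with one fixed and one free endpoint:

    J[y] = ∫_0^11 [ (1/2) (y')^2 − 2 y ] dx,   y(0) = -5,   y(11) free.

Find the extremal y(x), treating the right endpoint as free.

The Lagrangian L = (1/2) (y')^2 − 2 y gives
    ∂L/∂y = −2,   ∂L/∂y' = y'.
Euler-Lagrange: d/dx(y') − (−2) = 0, i.e. y'' + 2 = 0, so
    y(x) = −(2/2) x^2 + C1 x + C2.
Fixed left endpoint y(0) = -5 ⇒ C2 = -5.
The right endpoint x = 11 is free, so the natural (transversality) condition is ∂L/∂y' |_{x=11} = 0, i.e. y'(11) = 0.
Compute y'(x) = −2 x + C1, so y'(11) = −22 + C1 = 0 ⇒ C1 = 22.
Therefore the extremal is
    y(x) = −x^2 + 22 x − 5.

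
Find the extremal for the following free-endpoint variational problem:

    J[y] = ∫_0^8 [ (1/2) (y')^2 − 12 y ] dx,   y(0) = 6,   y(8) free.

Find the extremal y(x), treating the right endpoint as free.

The Lagrangian L = (1/2) (y')^2 − 12 y gives
    ∂L/∂y = −12,   ∂L/∂y' = y'.
Euler-Lagrange: d/dx(y') − (−12) = 0, i.e. y'' + 12 = 0, so
    y(x) = −(12/2) x^2 + C1 x + C2.
Fixed left endpoint y(0) = 6 ⇒ C2 = 6.
The right endpoint x = 8 is free, so the natural (transversality) condition is ∂L/∂y' |_{x=8} = 0, i.e. y'(8) = 0.
Compute y'(x) = −12 x + C1, so y'(8) = −96 + C1 = 0 ⇒ C1 = 96.
Therefore the extremal is
    y(x) = −6 x^2 + 96 x + 6.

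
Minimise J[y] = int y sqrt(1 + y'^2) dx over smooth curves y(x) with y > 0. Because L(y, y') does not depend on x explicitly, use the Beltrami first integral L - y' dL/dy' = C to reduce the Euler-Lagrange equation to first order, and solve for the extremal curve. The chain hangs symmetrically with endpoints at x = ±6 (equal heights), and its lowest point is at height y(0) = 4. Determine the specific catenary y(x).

The Lagrangian L(y, y') = y sqrt(1 + y'^2) has no explicit x dependence, so the Beltrami identity applies:
    L − y' ∂L/∂y' = C.
Compute ∂L/∂y' = y · y' / sqrt(1 + y'^2). Then
    L − y' ∂L/∂y'
    = y sqrt(1 + y'^2) − y · y'^2 / sqrt(1 + y'^2)
    = y (1 + y'^2 − y'^2) / sqrt(1 + y'^2)
    = y / sqrt(1 + y'^2) = C.
Squaring gives y^2 = C^2 (1 + y'^2), i.e.
    y'^2 = y^2 / C^2 − 1.
Separating variables,
    dy / sqrt(y^2 − C^2) = dx / C,
and integrating gives arccosh(y / C) = (x − a)/C, so
    y(x) = C cosh((x − a)/C),
the catenary. The constants C and a are fixed by the two endpoint conditions (and, for the hanging-chain problem, the length constraint selects C).
Now fit the given data. The endpoints x = ±6 are symmetric at equal height, so the catenary is even about its minimum: a = 0 and y(x) = C cosh(x/C). The lowest point is y(0) = C cosh(0) = C, and we are told y(0) = 4, so C = 4. Therefore
    y(x) = 4 cosh(x/4),
and at the endpoints
    y(±6) = 4 cosh(6/4).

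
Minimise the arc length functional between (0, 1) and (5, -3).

Arc-length functional: J[y] = ∫ sqrt(1 + (y')^2) dx.
Lagrangian L = sqrt(1 + (y')^2) has no explicit y dependence, so ∂L/∂y = 0 and the Euler-Lagrange equation gives
    d/dx( y' / sqrt(1 + (y')^2) ) = 0  ⇒  y' / sqrt(1 + (y')^2) = const.
Hence y' is constant, so y(x) is affine.
Fitting the endpoints (0, 1) and (5, -3):
    slope m = ((-3) − 1) / (5 − 0) = -4/5,
    intercept c = 1 − m·0 = 1.
Extremal: y(x) = (-4/5) x + 1.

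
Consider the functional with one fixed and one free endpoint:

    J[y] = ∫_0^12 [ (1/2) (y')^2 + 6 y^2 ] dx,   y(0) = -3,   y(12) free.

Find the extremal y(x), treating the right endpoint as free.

The Lagrangian L = (1/2) (y')^2 + 6 y^2 gives
    ∂L/∂y = 12 y,   ∂L/∂y' = y'.
Euler-Lagrange: y'' − 12 y = 0.
With k = sqrt(12), the general solution is
    y(x) = A cosh(sqrt(12) x) + B sinh(sqrt(12) x).
Fixed left endpoint y(0) = -3 ⇒ A = -3.
The right endpoint x = 12 is free, so the natural (transversality) condition is ∂L/∂y' |_{x=12} = 0, i.e. y'(12) = 0.
Compute y'(x) = A k sinh(k x) + B k cosh(k x), so
    y'(12) = A k sinh(k·12) + B k cosh(k·12) = 0
    ⇒ B = −A tanh(k·12) = 3 tanh(sqrt(12)·12).
Therefore the extremal is
    y(x) = −3 cosh(sqrt(12) x) + 3 tanh(sqrt(12)·12) sinh(sqrt(12) x).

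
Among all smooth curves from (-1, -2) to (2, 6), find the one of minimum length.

Arc-length functional: J[y] = ∫ sqrt(1 + (y')^2) dx.
Lagrangian L = sqrt(1 + (y')^2) has no explicit y dependence, so ∂L/∂y = 0 and the Euler-Lagrange equation gives
    d/dx( y' / sqrt(1 + (y')^2) ) = 0  ⇒  y' / sqrt(1 + (y')^2) = const.
Hence y' is constant, so y(x) is affine.
Fitting the endpoints (-1, -2) and (2, 6):
    slope m = (6 − (-2)) / (2 − (-1)) = 8/3,
    intercept c = (-2) − m·(-1) = 2/3.
Extremal: y(x) = (8/3) x + 2/3.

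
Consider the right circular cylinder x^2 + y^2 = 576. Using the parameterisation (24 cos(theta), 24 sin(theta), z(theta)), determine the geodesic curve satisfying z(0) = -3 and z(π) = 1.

Parameterise the cylinder of radius R = 24 as
    r(θ) = (24 cos θ, 24 sin θ, z(θ)).
The arc-length element is
    ds = sqrt(576 + (dz/dθ)^2) dθ,
so the Lagrangian is L = sqrt(576 + z'^2).
L depends on z' only, not on z or θ, so ∂L/∂z = 0 and
    ∂L/∂z' = z' / sqrt(576 + z'^2).
The Euler-Lagrange equation gives
    d/dθ( z' / sqrt(576 + z'^2) ) = 0,
so z' is constant. Integrating once:
    z(θ) = a θ + b,
a helix on the cylinder (a straight line when the cylinder is unrolled). The constants a, b are determined by the endpoint conditions.
With endpoint conditions z(0) = -3 and z(π) = 1: from z(0) = b we get b = -3, and a·π + -3 = 1 gives a = 4/π, so
    z(θ) = (4/π) θ − 3.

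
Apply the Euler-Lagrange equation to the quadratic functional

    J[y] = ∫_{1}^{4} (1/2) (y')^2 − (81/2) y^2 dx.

The Lagrangian is L = (1/2) (y')^2 − (81/2) y^2.
Compute ∂L/∂y = -81y, ∂L/∂y' = y'.
The Euler-Lagrange equation d/dx(∂L/∂y') − ∂L/∂y = 0 reduces to
    y'' + 81 y = 0.
Its general solution is
    y(x) = A sin(9x) + B cos(9x),
with A, B fixed by the endpoint conditions.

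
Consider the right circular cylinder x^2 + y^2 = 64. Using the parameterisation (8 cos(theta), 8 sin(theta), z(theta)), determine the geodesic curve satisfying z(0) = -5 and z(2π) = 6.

Parameterise the cylinder of radius R = 8 as
    r(θ) = (8 cos θ, 8 sin θ, z(θ)).
The arc-length element is
    ds = sqrt(64 + (dz/dθ)^2) dθ,
so the Lagrangian is L = sqrt(64 + z'^2).
L depends on z' only, not on z or θ, so ∂L/∂z = 0 and
    ∂L/∂z' = z' / sqrt(64 + z'^2).
The Euler-Lagrange equation gives
    d/dθ( z' / sqrt(64 + z'^2) ) = 0,
so z' is constant. Integrating once:
    z(θ) = a θ + b,
a helix on the cylinder (a straight line when the cylinder is unrolled). The constants a, b are determined by the endpoint conditions.
With endpoint conditions z(0) = -5 and z(2π) = 6: from z(0) = b we get b = -5, and a·2π + -5 = 6 gives a = 11/(2π), so
    z(θ) = (11/(2π)) θ − 5.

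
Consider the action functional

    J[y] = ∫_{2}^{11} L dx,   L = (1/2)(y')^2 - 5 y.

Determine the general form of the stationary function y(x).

The Lagrangian is L = (1/2)(y')^2 - 5 y.
∂L/∂y = -5.
∂L/∂y' = y'.
The Euler-Lagrange equation d/dx(∂L/∂y') − ∂L/∂y = 0 becomes:
    y'' + 5 = 0
General solution: y(x) = -(5/2) x^2 + A x + B, where A and B are arbitrary constants fixed by the endpoint conditions.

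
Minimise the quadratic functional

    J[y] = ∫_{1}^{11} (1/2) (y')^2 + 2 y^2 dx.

The Lagrangian is L = (1/2) (y')^2 + 2 y^2.
Compute ∂L/∂y = 4y, ∂L/∂y' = y'.
The Euler-Lagrange equation d/dx(∂L/∂y') − ∂L/∂y = 0 reduces to
    y'' − 4 y = 0.
Its general solution is
    y(x) = A e^(2x) + B e^(−2x),
with A, B fixed by the endpoint conditions.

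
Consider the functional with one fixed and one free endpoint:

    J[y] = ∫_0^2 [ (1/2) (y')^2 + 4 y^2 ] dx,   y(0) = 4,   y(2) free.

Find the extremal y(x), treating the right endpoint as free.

The Lagrangian L = (1/2) (y')^2 + 4 y^2 gives
    ∂L/∂y = 8 y,   ∂L/∂y' = y'.
Euler-Lagrange: y'' − 8 y = 0.
With k = sqrt(8), the general solution is
    y(x) = A cosh(sqrt(8) x) + B sinh(sqrt(8) x).
Fixed left endpoint y(0) = 4 ⇒ A = 4.
The right endpoint x = 2 is free, so the natural (transversality) condition is ∂L/∂y' |_{x=2} = 0, i.e. y'(2) = 0.
Compute y'(x) = A k sinh(k x) + B k cosh(k x), so
    y'(2) = A k sinh(k·2) + B k cosh(k·2) = 0
    ⇒ B = −A tanh(k·2) = − 4 tanh(sqrt(8)·2).
Therefore the extremal is
    y(x) = 4 cosh(sqrt(8) x) − 4 tanh(sqrt(8)·2) sinh(sqrt(8) x).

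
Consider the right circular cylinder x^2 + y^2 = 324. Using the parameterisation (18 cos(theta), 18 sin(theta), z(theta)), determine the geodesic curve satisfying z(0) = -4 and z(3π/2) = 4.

Parameterise the cylinder of radius R = 18 as
    r(θ) = (18 cos θ, 18 sin θ, z(θ)).
The arc-length element is
    ds = sqrt(324 + (dz/dθ)^2) dθ,
so the Lagrangian is L = sqrt(324 + z'^2).
L depends on z' only, not on z or θ, so ∂L/∂z = 0 and
    ∂L/∂z' = z' / sqrt(324 + z'^2).
The Euler-Lagrange equation gives
    d/dθ( z' / sqrt(324 + z'^2) ) = 0,
so z' is constant. Integrating once:
    z(θ) = a θ + b,
a helix on the cylinder (a straight line when the cylinder is unrolled). The constants a, b are determined by the endpoint conditions.
With endpoint conditions z(0) = -4 and z(3π/2) = 4: from z(0) = b we get b = -4, and a·3π/2 + -4 = 4 gives a = 16/(3π), so
    z(θ) = (16/(3π)) θ − 4.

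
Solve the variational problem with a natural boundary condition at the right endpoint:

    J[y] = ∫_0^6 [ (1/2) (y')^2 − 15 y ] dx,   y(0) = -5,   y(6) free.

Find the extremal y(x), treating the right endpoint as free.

The Lagrangian L = (1/2) (y')^2 − 15 y gives
    ∂L/∂y = −15,   ∂L/∂y' = y'.
Euler-Lagrange: d/dx(y') − (−15) = 0, i.e. y'' + 15 = 0, so
    y(x) = −(15/2) x^2 + C1 x + C2.
Fixed left endpoint y(0) = -5 ⇒ C2 = -5.
The right endpoint x = 6 is free, so the natural (transversality) condition is ∂L/∂y' |_{x=6} = 0, i.e. y'(6) = 0.
Compute y'(x) = −15 x + C1, so y'(6) = −90 + C1 = 0 ⇒ C1 = 90.
Therefore the extremal is
    y(x) = −(15/2) x^2 + 90 x − 5.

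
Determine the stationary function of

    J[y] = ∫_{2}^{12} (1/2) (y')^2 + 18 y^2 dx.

The Lagrangian is L = (1/2) (y')^2 + 18 y^2.
Compute ∂L/∂y = 36y, ∂L/∂y' = y'.
The Euler-Lagrange equation d/dx(∂L/∂y') − ∂L/∂y = 0 reduces to
    y'' − 36 y = 0.
Its general solution is
    y(x) = A e^(6x) + B e^(−6x),
with A, B fixed by the endpoint conditions.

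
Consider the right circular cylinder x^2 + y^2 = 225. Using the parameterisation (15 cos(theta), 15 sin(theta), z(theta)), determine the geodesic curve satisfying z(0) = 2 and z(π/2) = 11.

Parameterise the cylinder of radius R = 15 as
    r(θ) = (15 cos θ, 15 sin θ, z(θ)).
The arc-length element is
    ds = sqrt(225 + (dz/dθ)^2) dθ,
so the Lagrangian is L = sqrt(225 + z'^2).
L depends on z' only, not on z or θ, so ∂L/∂z = 0 and
    ∂L/∂z' = z' / sqrt(225 + z'^2).
The Euler-Lagrange equation gives
    d/dθ( z' / sqrt(225 + z'^2) ) = 0,
so z' is constant. Integrating once:
    z(θ) = a θ + b,
a helix on the cylinder (a straight line when the cylinder is unrolled). The constants a, b are determined by the endpoint conditions.
With endpoint conditions z(0) = 2 and z(π/2) = 11: from z(0) = b we get b = 2, and a·π/2 + 2 = 11 gives a = 18/π, so
    z(θ) = (18/π) θ + 2.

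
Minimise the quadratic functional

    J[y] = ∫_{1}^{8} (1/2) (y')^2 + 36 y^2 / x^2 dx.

The Lagrangian is L = (1/2) (y')^2 + 36 y^2 / x^2.
Compute ∂L/∂y = 72y/x^2, ∂L/∂y' = y'.
The Euler-Lagrange equation d/dx(∂L/∂y') − ∂L/∂y = 0 reduces to
    y'' − 72/x^2 · y = 0  (x > 0).
Its general solution is
    y(x) = A x^9 + B x^(-8),
with A, B fixed by the endpoint conditions.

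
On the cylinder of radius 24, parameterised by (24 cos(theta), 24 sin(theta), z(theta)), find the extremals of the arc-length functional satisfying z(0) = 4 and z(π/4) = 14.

Parameterise the cylinder of radius R = 24 as
    r(θ) = (24 cos θ, 24 sin θ, z(θ)).
The arc-length element is
    ds = sqrt(576 + (dz/dθ)^2) dθ,
so the Lagrangian is L = sqrt(576 + z'^2).
L depends on z' only, not on z or θ, so ∂L/∂z = 0 and
    ∂L/∂z' = z' / sqrt(576 + z'^2).
The Euler-Lagrange equation gives
    d/dθ( z' / sqrt(576 + z'^2) ) = 0,
so z' is constant. Integrating once:
    z(θ) = a θ + b,
a helix on the cylinder (a straight line when the cylinder is unrolled). The constants a, b are determined by the endpoint conditions.
With endpoint conditions z(0) = 4 and z(π/4) = 14: from z(0) = b we get b = 4, and a·π/4 + 4 = 14 gives a = 40/π, so
    z(θ) = (40/π) θ + 4.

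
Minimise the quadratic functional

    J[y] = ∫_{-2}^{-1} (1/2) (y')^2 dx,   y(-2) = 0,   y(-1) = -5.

The Lagrangian is L = (1/2) (y')^2.
Compute ∂L/∂y = 0, ∂L/∂y' = y'.
The Euler-Lagrange equation d/dx(∂L/∂y') − ∂L/∂y = 0 reduces to
    y'' = 0.
Its general solution is
    y(x) = A x + B,
with A, B fixed by the endpoint conditions.
Applying the endpoint conditions y(-2) = 0 and y(-1) = -5: solve A·-2 + B = 0 and A·-1 + B = -5. Subtracting gives A(-1 − -2) = -5 − 0, so A = -5, and B = 0 − A·-2 = -10. Therefore
    y(x) = -5 x - 10.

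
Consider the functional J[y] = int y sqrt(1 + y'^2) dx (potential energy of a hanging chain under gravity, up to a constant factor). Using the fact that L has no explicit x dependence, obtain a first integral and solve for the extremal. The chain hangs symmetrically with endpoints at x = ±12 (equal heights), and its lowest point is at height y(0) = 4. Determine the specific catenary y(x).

The Lagrangian L(y, y') = y sqrt(1 + y'^2) has no explicit x dependence, so the Beltrami identity applies:
    L − y' ∂L/∂y' = C.
Compute ∂L/∂y' = y · y' / sqrt(1 + y'^2). Then
    L − y' ∂L/∂y'
    = y sqrt(1 + y'^2) − y · y'^2 / sqrt(1 + y'^2)
    = y (1 + y'^2 − y'^2) / sqrt(1 + y'^2)
    = y / sqrt(1 + y'^2) = C.
Squaring gives y^2 = C^2 (1 + y'^2), i.e.
    y'^2 = y^2 / C^2 − 1.
Separating variables,
    dy / sqrt(y^2 − C^2) = dx / C,
and integrating gives arccosh(y / C) = (x − a)/C, so
    y(x) = C cosh((x − a)/C),
the catenary. The constants C and a are fixed by the two endpoint conditions (and, for the hanging-chain problem, the length constraint selects C).
Now fit the given data. The endpoints x = ±12 are symmetric at equal height, so the catenary is even about its minimum: a = 0 and y(x) = C cosh(x/C). The lowest point is y(0) = C cosh(0) = C, and we are told y(0) = 4, so C = 4. Therefore
    y(x) = 4 cosh(x/4),
and at the endpoints
    y(±12) = 4 cosh(12/4).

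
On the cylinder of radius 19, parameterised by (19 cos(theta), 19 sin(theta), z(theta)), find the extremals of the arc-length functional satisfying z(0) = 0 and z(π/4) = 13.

Parameterise the cylinder of radius R = 19 as
    r(θ) = (19 cos θ, 19 sin θ, z(θ)).
The arc-length element is
    ds = sqrt(361 + (dz/dθ)^2) dθ,
so the Lagrangian is L = sqrt(361 + z'^2).
L depends on z' only, not on z or θ, so ∂L/∂z = 0 and
    ∂L/∂z' = z' / sqrt(361 + z'^2).
The Euler-Lagrange equation gives
    d/dθ( z' / sqrt(361 + z'^2) ) = 0,
so z' is constant. Integrating once:
    z(θ) = a θ + b,
a helix on the cylinder (a straight line when the cylinder is unrolled). The constants a, b are determined by the endpoint conditions.
With endpoint conditions z(0) = 0 and z(π/4) = 13: from z(0) = b we get b = 0, and a·π/4 + 0 = 13 gives a = 52/π, so
    z(θ) = (52/π) θ.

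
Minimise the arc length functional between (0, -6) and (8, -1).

Arc-length functional: J[y] = ∫ sqrt(1 + (y')^2) dx.
Lagrangian L = sqrt(1 + (y')^2) has no explicit y dependence, so ∂L/∂y = 0 and the Euler-Lagrange equation gives
    d/dx( y' / sqrt(1 + (y')^2) ) = 0  ⇒  y' / sqrt(1 + (y')^2) = const.
Hence y' is constant, so y(x) is affine.
Fitting the endpoints (0, -6) and (8, -1):
    slope m = ((-1) − (-6)) / (8 − 0) = 5/8,
    intercept c = (-6) − m·0 = -6.
Extremal: y(x) = (5/8) x - 6.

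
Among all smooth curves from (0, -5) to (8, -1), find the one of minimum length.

Arc-length functional: J[y] = ∫ sqrt(1 + (y')^2) dx.
Lagrangian L = sqrt(1 + (y')^2) has no explicit y dependence, so ∂L/∂y = 0 and the Euler-Lagrange equation gives
    d/dx( y' / sqrt(1 + (y')^2) ) = 0  ⇒  y' / sqrt(1 + (y')^2) = const.
Hence y' is constant, so y(x) is affine.
Fitting the endpoints (0, -5) and (8, -1):
    slope m = ((-1) − (-5)) / (8 − 0) = 1/2,
    intercept c = (-5) − m·0 = -5.
Extremal: y(x) = (1/2) x - 5.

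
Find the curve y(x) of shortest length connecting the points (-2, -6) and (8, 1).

Arc-length functional: J[y] = ∫ sqrt(1 + (y')^2) dx.
Lagrangian L = sqrt(1 + (y')^2) has no explicit y dependence, so ∂L/∂y = 0 and the Euler-Lagrange equation gives
    d/dx( y' / sqrt(1 + (y')^2) ) = 0  ⇒  y' / sqrt(1 + (y')^2) = const.
Hence y' is constant, so y(x) is affine.
Fitting the endpoints (-2, -6) and (8, 1):
    slope m = (1 − (-6)) / (8 − (-2)) = 7/10,
    intercept c = (-6) − m·(-2) = -23/5.
Extremal: y(x) = (7/10) x - 23/5.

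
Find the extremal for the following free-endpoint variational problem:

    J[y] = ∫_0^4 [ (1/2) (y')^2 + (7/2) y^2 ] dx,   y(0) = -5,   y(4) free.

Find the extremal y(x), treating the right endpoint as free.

The Lagrangian L = (1/2) (y')^2 + (7/2) y^2 gives
    ∂L/∂y = 7 y,   ∂L/∂y' = y'.
Euler-Lagrange: y'' − 7 y = 0.
With k = sqrt(7), the general solution is
    y(x) = A cosh(sqrt(7) x) + B sinh(sqrt(7) x).
Fixed left endpoint y(0) = -5 ⇒ A = -5.
The right endpoint x = 4 is free, so the natural (transversality) condition is ∂L/∂y' |_{x=4} = 0, i.e. y'(4) = 0.
Compute y'(x) = A k sinh(k x) + B k cosh(k x), so
    y'(4) = A k sinh(k·4) + B k cosh(k·4) = 0
    ⇒ B = −A tanh(k·4) = 5 tanh(sqrt(7)·4).
Therefore the extremal is
    y(x) = −5 cosh(sqrt(7) x) + 5 tanh(sqrt(7)·4) sinh(sqrt(7) x).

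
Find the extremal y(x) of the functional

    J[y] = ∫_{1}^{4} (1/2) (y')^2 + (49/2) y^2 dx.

The Lagrangian is L = (1/2) (y')^2 + (49/2) y^2.
Compute ∂L/∂y = 49y, ∂L/∂y' = y'.
The Euler-Lagrange equation d/dx(∂L/∂y') − ∂L/∂y = 0 reduces to
    y'' − 49 y = 0.
Its general solution is
    y(x) = A e^(7x) + B e^(−7x),
with A, B fixed by the endpoint conditions.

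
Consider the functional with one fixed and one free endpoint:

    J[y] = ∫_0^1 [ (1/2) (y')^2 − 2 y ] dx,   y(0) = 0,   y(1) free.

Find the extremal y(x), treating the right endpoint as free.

The Lagrangian L = (1/2) (y')^2 − 2 y gives
    ∂L/∂y = −2,   ∂L/∂y' = y'.
Euler-Lagrange: d/dx(y') − (−2) = 0, i.e. y'' + 2 = 0, so
    y(x) = −(2/2) x^2 + C1 x + C2.
Fixed left endpoint y(0) = 0 ⇒ C2 = 0.
The right endpoint x = 1 is free, so the natural (transversality) condition is ∂L/∂y' |_{x=1} = 0, i.e. y'(1) = 0.
Compute y'(x) = −2 x + C1, so y'(1) = −2 + C1 = 0 ⇒ C1 = 2.
Therefore the extremal is
    y(x) = −x^2 + 2 x.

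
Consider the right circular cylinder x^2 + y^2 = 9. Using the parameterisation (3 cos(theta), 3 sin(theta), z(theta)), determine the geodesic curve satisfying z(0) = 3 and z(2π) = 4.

Parameterise the cylinder of radius R = 3 as
    r(θ) = (3 cos θ, 3 sin θ, z(θ)).
The arc-length element is
    ds = sqrt(9 + (dz/dθ)^2) dθ,
so the Lagrangian is L = sqrt(9 + z'^2).
L depends on z' only, not on z or θ, so ∂L/∂z = 0 and
    ∂L/∂z' = z' / sqrt(9 + z'^2).
The Euler-Lagrange equation gives
    d/dθ( z' / sqrt(9 + z'^2) ) = 0,
so z' is constant. Integrating once:
    z(θ) = a θ + b,
a helix on the cylinder (a straight line when the cylinder is unrolled). The constants a, b are determined by the endpoint conditions.
With endpoint conditions z(0) = 3 and z(2π) = 4: from z(0) = b we get b = 3, and a·2π + 3 = 4 gives a = 1/(2π), so
    z(θ) = (1/(2π)) θ + 3.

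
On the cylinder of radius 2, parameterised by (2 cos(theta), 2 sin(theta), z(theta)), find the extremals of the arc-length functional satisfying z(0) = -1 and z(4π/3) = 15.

Parameterise the cylinder of radius R = 2 as
    r(θ) = (2 cos θ, 2 sin θ, z(θ)).
The arc-length element is
    ds = sqrt(4 + (dz/dθ)^2) dθ,
so the Lagrangian is L = sqrt(4 + z'^2).
L depends on z' only, not on z or θ, so ∂L/∂z = 0 and
    ∂L/∂z' = z' / sqrt(4 + z'^2).
The Euler-Lagrange equation gives
    d/dθ( z' / sqrt(4 + z'^2) ) = 0,
so z' is constant. Integrating once:
    z(θ) = a θ + b,
a helix on the cylinder (a straight line when the cylinder is unrolled). The constants a, b are determined by the endpoint conditions.
With endpoint conditions z(0) = -1 and z(4π/3) = 15: from z(0) = b we get b = -1, and a·4π/3 + -1 = 15 gives a = 12/π, so
    z(θ) = (12/π) θ − 1.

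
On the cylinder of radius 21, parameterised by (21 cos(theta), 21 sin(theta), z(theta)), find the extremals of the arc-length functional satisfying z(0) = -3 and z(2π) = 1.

Parameterise the cylinder of radius R = 21 as
    r(θ) = (21 cos θ, 21 sin θ, z(θ)).
The arc-length element is
    ds = sqrt(441 + (dz/dθ)^2) dθ,
so the Lagrangian is L = sqrt(441 + z'^2).
L depends on z' only, not on z or θ, so ∂L/∂z = 0 and
    ∂L/∂z' = z' / sqrt(441 + z'^2).
The Euler-Lagrange equation gives
    d/dθ( z' / sqrt(441 + z'^2) ) = 0,
so z' is constant. Integrating once:
    z(θ) = a θ + b,
a helix on the cylinder (a straight line when the cylinder is unrolled). The constants a, b are determined by the endpoint conditions.
With endpoint conditions z(0) = -3 and z(2π) = 1: from z(0) = b we get b = -3, and a·2π + -3 = 1 gives a = 2/π, so
    z(θ) = (2/π) θ − 3.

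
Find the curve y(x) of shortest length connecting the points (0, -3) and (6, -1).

Arc-length functional: J[y] = ∫ sqrt(1 + (y')^2) dx.
Lagrangian L = sqrt(1 + (y')^2) has no explicit y dependence, so ∂L/∂y = 0 and the Euler-Lagrange equation gives
    d/dx( y' / sqrt(1 + (y')^2) ) = 0  ⇒  y' / sqrt(1 + (y')^2) = const.
Hence y' is constant, so y(x) is affine.
Fitting the endpoints (0, -3) and (6, -1):
    slope m = ((-1) − (-3)) / (6 − 0) = 1/3,
    intercept c = (-3) − m·0 = -3.
Extremal: y(x) = (1/3) x - 3.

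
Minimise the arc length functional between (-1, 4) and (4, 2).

Arc-length functional: J[y] = ∫ sqrt(1 + (y')^2) dx.
Lagrangian L = sqrt(1 + (y')^2) has no explicit y dependence, so ∂L/∂y = 0 and the Euler-Lagrange equation gives
    d/dx( y' / sqrt(1 + (y')^2) ) = 0  ⇒  y' / sqrt(1 + (y')^2) = const.
Hence y' is constant, so y(x) is affine.
Fitting the endpoints (-1, 4) and (4, 2):
    slope m = (2 − 4) / (4 − (-1)) = -2/5,
    intercept c = 4 − m·(-1) = 18/5.
Extremal: y(x) = (-2/5) x + 18/5.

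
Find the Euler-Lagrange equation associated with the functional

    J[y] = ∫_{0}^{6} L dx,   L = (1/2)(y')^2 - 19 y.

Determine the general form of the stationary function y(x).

The Lagrangian is L = (1/2)(y')^2 - 19 y.
∂L/∂y = -19.
∂L/∂y' = y'.
The Euler-Lagrange equation d/dx(∂L/∂y') − ∂L/∂y = 0 becomes:
    y'' + 19 = 0
General solution: y(x) = -(19/2) x^2 + A x + B, where A and B are arbitrary constants fixed by the endpoint conditions.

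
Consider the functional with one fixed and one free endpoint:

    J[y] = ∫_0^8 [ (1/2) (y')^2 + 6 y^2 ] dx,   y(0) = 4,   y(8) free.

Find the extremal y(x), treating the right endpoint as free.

The Lagrangian L = (1/2) (y')^2 + 6 y^2 gives
    ∂L/∂y = 12 y,   ∂L/∂y' = y'.
Euler-Lagrange: y'' − 12 y = 0.
With k = sqrt(12), the general solution is
    y(x) = A cosh(sqrt(12) x) + B sinh(sqrt(12) x).
Fixed left endpoint y(0) = 4 ⇒ A = 4.
The right endpoint x = 8 is free, so the natural (transversality) condition is ∂L/∂y' |_{x=8} = 0, i.e. y'(8) = 0.
Compute y'(x) = A k sinh(k x) + B k cosh(k x), so
    y'(8) = A k sinh(k·8) + B k cosh(k·8) = 0
    ⇒ B = −A tanh(k·8) = − 4 tanh(sqrt(12)·8).
Therefore the extremal is
    y(x) = 4 cosh(sqrt(12) x) − 4 tanh(sqrt(12)·8) sinh(sqrt(12) x).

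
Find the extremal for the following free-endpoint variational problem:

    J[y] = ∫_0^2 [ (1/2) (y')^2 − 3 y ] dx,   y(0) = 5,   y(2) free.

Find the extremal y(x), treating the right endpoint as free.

The Lagrangian L = (1/2) (y')^2 − 3 y gives
    ∂L/∂y = −3,   ∂L/∂y' = y'.
Euler-Lagrange: d/dx(y') − (−3) = 0, i.e. y'' + 3 = 0, so
    y(x) = −(3/2) x^2 + C1 x + C2.
Fixed left endpoint y(0) = 5 ⇒ C2 = 5.
The right endpoint x = 2 is free, so the natural (transversality) condition is ∂L/∂y' |_{x=2} = 0, i.e. y'(2) = 0.
Compute y'(x) = −3 x + C1, so y'(2) = −6 + C1 = 0 ⇒ C1 = 6.
Therefore the extremal is
    y(x) = −(3/2) x^2 + 6 x + 5.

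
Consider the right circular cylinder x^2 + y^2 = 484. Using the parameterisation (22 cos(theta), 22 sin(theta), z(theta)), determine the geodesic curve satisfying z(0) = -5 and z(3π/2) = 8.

Parameterise the cylinder of radius R = 22 as
    r(θ) = (22 cos θ, 22 sin θ, z(θ)).
The arc-length element is
    ds = sqrt(484 + (dz/dθ)^2) dθ,
so the Lagrangian is L = sqrt(484 + z'^2).
L depends on z' only, not on z or θ, so ∂L/∂z = 0 and
    ∂L/∂z' = z' / sqrt(484 + z'^2).
The Euler-Lagrange equation gives
    d/dθ( z' / sqrt(484 + z'^2) ) = 0,
so z' is constant. Integrating once:
    z(θ) = a θ + b,
a helix on the cylinder (a straight line when the cylinder is unrolled). The constants a, b are determined by the endpoint conditions.
With endpoint conditions z(0) = -5 and z(3π/2) = 8: from z(0) = b we get b = -5, and a·3π/2 + -5 = 8 gives a = 26/(3π), so
    z(θ) = (26/(3π)) θ − 5.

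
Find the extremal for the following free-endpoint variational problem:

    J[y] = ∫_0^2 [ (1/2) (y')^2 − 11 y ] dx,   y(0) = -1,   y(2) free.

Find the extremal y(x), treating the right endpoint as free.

The Lagrangian L = (1/2) (y')^2 − 11 y gives
    ∂L/∂y = −11,   ∂L/∂y' = y'.
Euler-Lagrange: d/dx(y') − (−11) = 0, i.e. y'' + 11 = 0, so
    y(x) = −(11/2) x^2 + C1 x + C2.
Fixed left endpoint y(0) = -1 ⇒ C2 = -1.
The right endpoint x = 2 is free, so the natural (transversality) condition is ∂L/∂y' |_{x=2} = 0, i.e. y'(2) = 0.
Compute y'(x) = −11 x + C1, so y'(2) = −22 + C1 = 0 ⇒ C1 = 22.
Therefore the extremal is
    y(x) = −(11/2) x^2 + 22 x − 1.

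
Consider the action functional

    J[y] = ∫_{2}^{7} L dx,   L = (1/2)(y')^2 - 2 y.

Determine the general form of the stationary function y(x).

The Lagrangian is L = (1/2)(y')^2 - 2 y.
∂L/∂y = -2.
∂L/∂y' = y'.
The Euler-Lagrange equation d/dx(∂L/∂y') − ∂L/∂y = 0 becomes:
    y'' + 2 = 0
General solution: y(x) = -x^2 + A x + B, where A and B are arbitrary constants fixed by the endpoint conditions.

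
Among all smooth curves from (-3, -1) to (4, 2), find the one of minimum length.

Arc-length functional: J[y] = ∫ sqrt(1 + (y')^2) dx.
Lagrangian L = sqrt(1 + (y')^2) has no explicit y dependence, so ∂L/∂y = 0 and the Euler-Lagrange equation gives
    d/dx( y' / sqrt(1 + (y')^2) ) = 0  ⇒  y' / sqrt(1 + (y')^2) = const.
Hence y' is constant, so y(x) is affine.
Fitting the endpoints (-3, -1) and (4, 2):
    slope m = (2 − (-1)) / (4 − (-3)) = 3/7,
    intercept c = (-1) − m·(-3) = 2/7.
Extremal: y(x) = (3/7) x + 2/7.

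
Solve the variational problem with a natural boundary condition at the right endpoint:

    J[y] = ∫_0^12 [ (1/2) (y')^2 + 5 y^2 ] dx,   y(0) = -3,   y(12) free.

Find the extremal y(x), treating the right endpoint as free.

The Lagrangian L = (1/2) (y')^2 + 5 y^2 gives
    ∂L/∂y = 10 y,   ∂L/∂y' = y'.
Euler-Lagrange: y'' − 10 y = 0.
With k = sqrt(10), the general solution is
    y(x) = A cosh(sqrt(10) x) + B sinh(sqrt(10) x).
Fixed left endpoint y(0) = -3 ⇒ A = -3.
The right endpoint x = 12 is free, so the natural (transversality) condition is ∂L/∂y' |_{x=12} = 0, i.e. y'(12) = 0.
Compute y'(x) = A k sinh(k x) + B k cosh(k x), so
    y'(12) = A k sinh(k·12) + B k cosh(k·12) = 0
    ⇒ B = −A tanh(k·12) = 3 tanh(sqrt(10)·12).
Therefore the extremal is
    y(x) = −3 cosh(sqrt(10) x) + 3 tanh(sqrt(10)·12) sinh(sqrt(10) x).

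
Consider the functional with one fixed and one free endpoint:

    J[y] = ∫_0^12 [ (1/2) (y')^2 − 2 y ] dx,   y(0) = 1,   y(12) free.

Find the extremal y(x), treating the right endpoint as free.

The Lagrangian L = (1/2) (y')^2 − 2 y gives
    ∂L/∂y = −2,   ∂L/∂y' = y'.
Euler-Lagrange: d/dx(y') − (−2) = 0, i.e. y'' + 2 = 0, so
    y(x) = −(2/2) x^2 + C1 x + C2.
Fixed left endpoint y(0) = 1 ⇒ C2 = 1.
The right endpoint x = 12 is free, so the natural (transversality) condition is ∂L/∂y' |_{x=12} = 0, i.e. y'(12) = 0.
Compute y'(x) = −2 x + C1, so y'(12) = −24 + C1 = 0 ⇒ C1 = 24.
Therefore the extremal is
    y(x) = −x^2 + 24 x + 1.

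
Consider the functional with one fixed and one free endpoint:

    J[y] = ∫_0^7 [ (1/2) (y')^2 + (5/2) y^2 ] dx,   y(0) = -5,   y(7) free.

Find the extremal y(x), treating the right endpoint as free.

The Lagrangian L = (1/2) (y')^2 + (5/2) y^2 gives
    ∂L/∂y = 5 y,   ∂L/∂y' = y'.
Euler-Lagrange: y'' − 5 y = 0.
With k = sqrt(5), the general solution is
    y(x) = A cosh(sqrt(5) x) + B sinh(sqrt(5) x).
Fixed left endpoint y(0) = -5 ⇒ A = -5.
The right endpoint x = 7 is free, so the natural (transversality) condition is ∂L/∂y' |_{x=7} = 0, i.e. y'(7) = 0.
Compute y'(x) = A k sinh(k x) + B k cosh(k x), so
    y'(7) = A k sinh(k·7) + B k cosh(k·7) = 0
    ⇒ B = −A tanh(k·7) = 5 tanh(sqrt(5)·7).
Therefore the extremal is
    y(x) = −5 cosh(sqrt(5) x) + 5 tanh(sqrt(5)·7) sinh(sqrt(5) x).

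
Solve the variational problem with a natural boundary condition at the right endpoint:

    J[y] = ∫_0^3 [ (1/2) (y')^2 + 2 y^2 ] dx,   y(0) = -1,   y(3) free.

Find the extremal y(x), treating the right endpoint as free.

The Lagrangian L = (1/2) (y')^2 + 2 y^2 gives
    ∂L/∂y = 4 y,   ∂L/∂y' = y'.
Euler-Lagrange: y'' − 4 y = 0.
With k = 2, the general solution is
    y(x) = A cosh(2 x) + B sinh(2 x).
Fixed left endpoint y(0) = -1 ⇒ A = -1.
The right endpoint x = 3 is free, so the natural (transversality) condition is ∂L/∂y' |_{x=3} = 0, i.e. y'(3) = 0.
Compute y'(x) = A k sinh(k x) + B k cosh(k x), so
    y'(3) = A k sinh(k·3) + B k cosh(k·3) = 0
    ⇒ B = −A tanh(k·3) = tanh(2·3).
Therefore the extremal is
    y(x) = −cosh(2 x) + tanh(2·3) sinh(2 x).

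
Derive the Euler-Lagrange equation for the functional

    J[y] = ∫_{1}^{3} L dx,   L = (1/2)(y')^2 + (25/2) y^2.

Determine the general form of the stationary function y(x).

The Lagrangian is L = (1/2)(y')^2 + (25/2) y^2.
∂L/∂y = 25y.
∂L/∂y' = y'.
The Euler-Lagrange equation d/dx(∂L/∂y') − ∂L/∂y = 0 becomes:
    y'' - 25 y = 0
General solution: y(x) = A e^(5x) + B e^(-5x), where A and B are arbitrary constants fixed by the endpoint conditions.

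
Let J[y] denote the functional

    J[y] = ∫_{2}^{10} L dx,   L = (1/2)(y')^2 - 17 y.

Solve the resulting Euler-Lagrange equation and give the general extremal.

The Lagrangian is L = (1/2)(y')^2 - 17 y.
∂L/∂y = -17.
∂L/∂y' = y'.
The Euler-Lagrange equation d/dx(∂L/∂y') − ∂L/∂y = 0 becomes:
    y'' + 17 = 0
General solution: y(x) = -(17/2) x^2 + A x + B, where A and B are arbitrary constants fixed by the endpoint conditions.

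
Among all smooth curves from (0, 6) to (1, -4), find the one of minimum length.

Arc-length functional: J[y] = ∫ sqrt(1 + (y')^2) dx.
Lagrangian L = sqrt(1 + (y')^2) has no explicit y dependence, so ∂L/∂y = 0 and the Euler-Lagrange equation gives
    d/dx( y' / sqrt(1 + (y')^2) ) = 0  ⇒  y' / sqrt(1 + (y')^2) = const.
Hence y' is constant, so y(x) is affine.
Fitting the endpoints (0, 6) and (1, -4):
    slope m = ((-4) − 6) / (1 − 0) = -10,
    intercept c = 6 − m·0 = 6.
Extremal: y(x) = -10 x + 6.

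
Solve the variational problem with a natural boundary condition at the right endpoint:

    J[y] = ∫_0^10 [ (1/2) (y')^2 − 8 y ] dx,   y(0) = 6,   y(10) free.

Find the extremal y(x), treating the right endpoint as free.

The Lagrangian L = (1/2) (y')^2 − 8 y gives
    ∂L/∂y = −8,   ∂L/∂y' = y'.
Euler-Lagrange: d/dx(y') − (−8) = 0, i.e. y'' + 8 = 0, so
    y(x) = −(8/2) x^2 + C1 x + C2.
Fixed left endpoint y(0) = 6 ⇒ C2 = 6.
The right endpoint x = 10 is free, so the natural (transversality) condition is ∂L/∂y' |_{x=10} = 0, i.e. y'(10) = 0.
Compute y'(x) = −8 x + C1, so y'(10) = −80 + C1 = 0 ⇒ C1 = 80.
Therefore the extremal is
    y(x) = −4 x^2 + 80 x + 6.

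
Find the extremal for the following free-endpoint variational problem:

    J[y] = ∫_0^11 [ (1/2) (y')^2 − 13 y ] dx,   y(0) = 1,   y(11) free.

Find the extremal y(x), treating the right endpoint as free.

The Lagrangian L = (1/2) (y')^2 − 13 y gives
    ∂L/∂y = −13,   ∂L/∂y' = y'.
Euler-Lagrange: d/dx(y') − (−13) = 0, i.e. y'' + 13 = 0, so
    y(x) = −(13/2) x^2 + C1 x + C2.
Fixed left endpoint y(0) = 1 ⇒ C2 = 1.
The right endpoint x = 11 is free, so the natural (transversality) condition is ∂L/∂y' |_{x=11} = 0, i.e. y'(11) = 0.
Compute y'(x) = −13 x + C1, so y'(11) = −143 + C1 = 0 ⇒ C1 = 143.
Therefore the extremal is
    y(x) = −(13/2) x^2 + 143 x + 1.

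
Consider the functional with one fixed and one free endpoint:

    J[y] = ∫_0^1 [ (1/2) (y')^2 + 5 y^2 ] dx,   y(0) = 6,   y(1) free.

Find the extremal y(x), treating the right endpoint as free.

The Lagrangian L = (1/2) (y')^2 + 5 y^2 gives
    ∂L/∂y = 10 y,   ∂L/∂y' = y'.
Euler-Lagrange: y'' − 10 y = 0.
With k = sqrt(10), the general solution is
    y(x) = A cosh(sqrt(10) x) + B sinh(sqrt(10) x).
Fixed left endpoint y(0) = 6 ⇒ A = 6.
The right endpoint x = 1 is free, so the natural (transversality) condition is ∂L/∂y' |_{x=1} = 0, i.e. y'(1) = 0.
Compute y'(x) = A k sinh(k x) + B k cosh(k x), so
    y'(1) = A k sinh(k·1) + B k cosh(k·1) = 0
    ⇒ B = −A tanh(k·1) = − 6 tanh(sqrt(10)·1).
Therefore the extremal is
    y(x) = 6 cosh(sqrt(10) x) − 6 tanh(sqrt(10)·1) sinh(sqrt(10) x).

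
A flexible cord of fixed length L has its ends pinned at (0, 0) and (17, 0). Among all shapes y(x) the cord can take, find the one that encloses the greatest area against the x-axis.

Set up the augmented Lagrangian using a multiplier λ for the length constraint:
    F(y, y') = y − λ sqrt(1 + y'^2).
F has no explicit x dependence, so the Beltrami identity yields a first integral
    F − y' ∂F/∂y' = C.
Compute ∂F/∂y' = −λ y' / sqrt(1 + y'^2). Then
    y − λ sqrt(1 + y'^2) + λ y'^2 / sqrt(1 + y'^2) = C
    ⇒  y − λ / sqrt(1 + y'^2) = C.
Solving for y' and integrating gives
    (x − a)^2 + (y − b)^2 = λ^2,
a circular arc of radius λ. The constants a, b are determined by the endpoint conditions y(0) = y(17) = 0, and λ is fixed implicitly by the length constraint
    ∫_{0}^{17} sqrt(1 + y'^2) dx = L.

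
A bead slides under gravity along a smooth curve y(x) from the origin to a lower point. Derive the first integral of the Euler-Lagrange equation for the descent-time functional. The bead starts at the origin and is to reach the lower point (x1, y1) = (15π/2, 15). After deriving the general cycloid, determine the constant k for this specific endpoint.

The Lagrangian L = sqrt((1 + y'^2) / y) has no explicit x dependence, so the Beltrami identity applies:
    L − y' ∂L/∂y' = C.
Compute ∂L/∂y' = y' / sqrt(y (1 + y'^2)).
Substitute:
    sqrt((1 + y'^2)/y) − y'·y' / sqrt(y (1 + y'^2))
    = (1 + y'^2) / sqrt(y (1 + y'^2)) − y'^2 / sqrt(y (1 + y'^2))
    = 1 / sqrt(y (1 + y'^2)) = C.
Squaring and rearranging gives the first integral
    y (1 + y'^2) = 1/C^2 =: k   (constant).
Solving this first-order ODE by the substitution
    y = (k/2)(1 − cos θ)
yields the cycloid parameterisation
    x(θ) = (k/2)(θ − sin θ),   y(θ) = (k/2)(1 − cos θ).
The constant k is fixed by the endpoint condition.
Now fit the given lower endpoint (x1, y1) = (15π/2, 15). At the bottom of the first arch (θ = π), the parametric equations give
    y(π) = (k/2)(1 − cos π) = k,
    x(π) = (k/2)(π − sin π) = kπ/2.
Matching y(π) = 15 gives k = 15, consistent with x(π) = 15π/2. Therefore the specific cycloid is
    x(θ) = (15/2)(θ − sin θ),   y(θ) = (15/2)(1 − cos θ).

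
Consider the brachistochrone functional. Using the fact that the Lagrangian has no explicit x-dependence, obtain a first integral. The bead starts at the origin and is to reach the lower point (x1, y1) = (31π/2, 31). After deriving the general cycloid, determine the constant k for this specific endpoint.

The Lagrangian L = sqrt((1 + y'^2) / y) has no explicit x dependence, so the Beltrami identity applies:
    L − y' ∂L/∂y' = C.
Compute ∂L/∂y' = y' / sqrt(y (1 + y'^2)).
Substitute:
    sqrt((1 + y'^2)/y) − y'·y' / sqrt(y (1 + y'^2))
    = (1 + y'^2) / sqrt(y (1 + y'^2)) − y'^2 / sqrt(y (1 + y'^2))
    = 1 / sqrt(y (1 + y'^2)) = C.
Squaring and rearranging gives the first integral
    y (1 + y'^2) = 1/C^2 =: k   (constant).
Solving this first-order ODE by the substitution
    y = (k/2)(1 − cos θ)
yields the cycloid parameterisation
    x(θ) = (k/2)(θ − sin θ),   y(θ) = (k/2)(1 − cos θ).
The constant k is fixed by the endpoint condition.
Now fit the given lower endpoint (x1, y1) = (31π/2, 31). At the bottom of the first arch (θ = π), the parametric equations give
    y(π) = (k/2)(1 − cos π) = k,
    x(π) = (k/2)(π − sin π) = kπ/2.
Matching y(π) = 31 gives k = 31, consistent with x(π) = 31π/2. Therefore the specific cycloid is
    x(θ) = (31/2)(θ − sin θ),   y(θ) = (31/2)(1 − cos θ).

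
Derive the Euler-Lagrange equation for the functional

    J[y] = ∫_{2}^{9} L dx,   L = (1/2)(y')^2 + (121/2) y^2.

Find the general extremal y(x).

The Lagrangian is L = (1/2)(y')^2 + (121/2) y^2.
∂L/∂y = 121y.
∂L/∂y' = y'.
The Euler-Lagrange equation d/dx(∂L/∂y') − ∂L/∂y = 0 becomes:
    y'' - 121 y = 0
General solution: y(x) = A e^(11x) + B e^(-11x), where A and B are arbitrary constants fixed by the endpoint conditions.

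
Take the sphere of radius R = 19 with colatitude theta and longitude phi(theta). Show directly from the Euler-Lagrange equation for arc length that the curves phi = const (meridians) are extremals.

On the sphere of radius R = 19 with spherical coordinates (θ, φ), the induced metric is
    ds^2 = 361(dθ^2 + sin^2(θ) dφ^2).
Using θ as the parameter, the arc-length functional becomes
    J[φ] = ∫ 19 sqrt(1 + sin^2(θ) (dφ/dθ)^2) dθ.
So L = 19 sqrt(1 + sin^2(θ) φ'^2). Compute
    ∂L/∂φ = 0  (L has no explicit φ dependence),
    ∂L/∂φ' = 19 sin^2(θ) φ' / sqrt(1 + sin^2(θ) φ'^2).
For the candidate φ(θ) = c (constant), φ' = 0, so ∂L/∂φ' evaluated along the candidate vanishes, and ∂L/∂φ is identically zero. Hence
    d/dθ(∂L/∂φ') − ∂L/∂φ = 0
is satisfied. Therefore meridians φ = const are extremals of arc length — they are geodesics on the sphere.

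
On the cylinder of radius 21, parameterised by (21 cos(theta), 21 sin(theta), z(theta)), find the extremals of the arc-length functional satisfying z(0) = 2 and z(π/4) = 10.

Parameterise the cylinder of radius R = 21 as
    r(θ) = (21 cos θ, 21 sin θ, z(θ)).
The arc-length element is
    ds = sqrt(441 + (dz/dθ)^2) dθ,
so the Lagrangian is L = sqrt(441 + z'^2).
L depends on z' only, not on z or θ, so ∂L/∂z = 0 and
    ∂L/∂z' = z' / sqrt(441 + z'^2).
The Euler-Lagrange equation gives
    d/dθ( z' / sqrt(441 + z'^2) ) = 0,
so z' is constant. Integrating once:
    z(θ) = a θ + b,
a helix on the cylinder (a straight line when the cylinder is unrolled). The constants a, b are determined by the endpoint conditions.
With endpoint conditions z(0) = 2 and z(π/4) = 10: from z(0) = b we get b = 2, and a·π/4 + 2 = 10 gives a = 32/π, so
    z(θ) = (32/π) θ + 2.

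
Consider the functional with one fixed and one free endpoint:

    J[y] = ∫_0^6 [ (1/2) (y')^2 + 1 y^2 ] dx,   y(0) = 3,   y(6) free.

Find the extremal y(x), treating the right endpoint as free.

The Lagrangian L = (1/2) (y')^2 + 1 y^2 gives
    ∂L/∂y = 2 y,   ∂L/∂y' = y'.
Euler-Lagrange: y'' − 2 y = 0.
With k = sqrt(2), the general solution is
    y(x) = A cosh(sqrt(2) x) + B sinh(sqrt(2) x).
Fixed left endpoint y(0) = 3 ⇒ A = 3.
The right endpoint x = 6 is free, so the natural (transversality) condition is ∂L/∂y' |_{x=6} = 0, i.e. y'(6) = 0.
Compute y'(x) = A k sinh(k x) + B k cosh(k x), so
    y'(6) = A k sinh(k·6) + B k cosh(k·6) = 0
    ⇒ B = −A tanh(k·6) = − 3 tanh(sqrt(2)·6).
Therefore the extremal is
    y(x) = 3 cosh(sqrt(2) x) − 3 tanh(sqrt(2)·6) sinh(sqrt(2) x).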